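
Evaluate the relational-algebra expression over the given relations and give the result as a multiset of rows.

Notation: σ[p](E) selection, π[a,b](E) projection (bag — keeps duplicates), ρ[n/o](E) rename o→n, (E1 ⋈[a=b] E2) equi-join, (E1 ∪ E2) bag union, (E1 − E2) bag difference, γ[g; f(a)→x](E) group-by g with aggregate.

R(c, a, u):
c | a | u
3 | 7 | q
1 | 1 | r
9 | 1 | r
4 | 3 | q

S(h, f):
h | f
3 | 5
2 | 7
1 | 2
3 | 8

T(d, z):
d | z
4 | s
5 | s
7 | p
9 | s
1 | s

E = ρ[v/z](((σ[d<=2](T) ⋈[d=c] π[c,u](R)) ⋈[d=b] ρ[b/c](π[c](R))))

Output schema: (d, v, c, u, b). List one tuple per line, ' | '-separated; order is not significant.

Stepwise |·|:
  T → 5
  σ[d<=2](T) → 1
  R → 4
  π[c,u](R) → 4
  (σ[d<=2](T) ⋈[d=c] π[c,u](R)) → 1
  R → 4
  π[c](R) → 4
  ρ[b/c](π[c](R)) → 4
  ((σ[d<=2](T) ⋈[d=c] π[c,u](R)) ⋈[d=b] ρ[b/c](π[c](R))) → 1
  ρ[v/z](((σ[d<=2](T) ⋈[d=c] π[c,u](R)) ⋈[d=b] ρ[b/c](π[c](R)))) → 1

== RESULT ==
d | v | c | u | b
1 | s | 1 | r | 1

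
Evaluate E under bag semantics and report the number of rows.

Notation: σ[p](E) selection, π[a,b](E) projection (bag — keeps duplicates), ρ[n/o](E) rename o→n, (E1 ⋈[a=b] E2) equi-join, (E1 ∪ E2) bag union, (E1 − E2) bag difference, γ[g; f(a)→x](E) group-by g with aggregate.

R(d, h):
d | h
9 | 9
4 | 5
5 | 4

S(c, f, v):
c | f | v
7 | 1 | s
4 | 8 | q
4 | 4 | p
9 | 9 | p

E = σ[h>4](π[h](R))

Per-node cardinality:
  R → 3
  π[h](R) → 3
  σ[h>4](π[h](R)) → 2

|E| = 2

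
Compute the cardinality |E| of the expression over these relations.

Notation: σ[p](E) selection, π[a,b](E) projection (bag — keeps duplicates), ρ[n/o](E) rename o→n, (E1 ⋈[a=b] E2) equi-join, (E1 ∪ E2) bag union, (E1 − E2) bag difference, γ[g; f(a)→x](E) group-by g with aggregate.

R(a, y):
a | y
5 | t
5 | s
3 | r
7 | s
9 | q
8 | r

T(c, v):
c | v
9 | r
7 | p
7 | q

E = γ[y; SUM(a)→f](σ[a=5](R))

Stepwise |·|:
  R → 6
  σ[a=5](R) → 2
  γ[y; SUM(a)→f](σ[a=5](R)) → 2

|E| = 2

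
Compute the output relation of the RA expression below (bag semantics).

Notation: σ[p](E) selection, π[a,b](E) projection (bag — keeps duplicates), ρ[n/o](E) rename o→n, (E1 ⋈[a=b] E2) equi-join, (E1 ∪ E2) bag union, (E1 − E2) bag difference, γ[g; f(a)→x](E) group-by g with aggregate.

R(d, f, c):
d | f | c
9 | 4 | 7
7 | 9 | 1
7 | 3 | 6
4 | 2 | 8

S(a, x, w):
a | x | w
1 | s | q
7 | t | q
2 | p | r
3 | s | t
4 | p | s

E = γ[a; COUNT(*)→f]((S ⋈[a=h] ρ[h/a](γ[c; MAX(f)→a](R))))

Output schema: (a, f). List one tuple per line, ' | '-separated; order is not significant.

Per-node cardinality:
  S → 5
  R → 4
  γ[c; MAX(f)→a](R) → 4
  ρ[h/a](γ[c; MAX(f)→a](R)) → 4
  (S ⋈[a=h] ρ[h/a](γ[c; MAX(f)→a](R))) → 3
  γ[a; COUNT(*)→f]((S ⋈[a=h] ρ[h/a](γ[c; MAX(f)→a](R)))) → 3

== RESULT ==
a | f
2 | 1
3 | 1
4 | 1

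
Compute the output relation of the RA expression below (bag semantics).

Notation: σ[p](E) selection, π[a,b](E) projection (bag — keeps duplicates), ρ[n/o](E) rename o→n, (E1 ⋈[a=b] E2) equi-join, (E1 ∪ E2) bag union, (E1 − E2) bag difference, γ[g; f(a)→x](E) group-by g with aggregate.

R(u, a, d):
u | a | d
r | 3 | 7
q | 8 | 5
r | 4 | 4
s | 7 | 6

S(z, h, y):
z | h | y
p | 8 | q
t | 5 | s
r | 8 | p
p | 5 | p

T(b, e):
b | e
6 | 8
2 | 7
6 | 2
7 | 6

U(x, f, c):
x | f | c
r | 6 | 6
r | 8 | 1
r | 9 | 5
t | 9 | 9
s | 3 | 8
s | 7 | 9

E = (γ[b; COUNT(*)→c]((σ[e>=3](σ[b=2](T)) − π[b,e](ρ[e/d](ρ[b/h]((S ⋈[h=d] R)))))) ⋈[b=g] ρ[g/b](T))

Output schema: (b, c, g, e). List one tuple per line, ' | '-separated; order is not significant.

Row counts bottom-up:
  T → 4
  σ[b=2](T) → 1
  σ[e>=3](σ[b=2](T)) → 1
  S → 4
  R → 4
  (S ⋈[h=d] R) → 2
  ρ[b/h]((S ⋈[h=d] R)) → 2
  ρ[e/d](ρ[b/h]((S ⋈[h=d] R))) → 2
  π[b,e](ρ[e/d](ρ[b/h]((S ⋈[h=d] R)))) → 2
  (σ[e>=3](σ[b=2](T)) − π[b,e](ρ[e/d](ρ[b/h]((S ⋈[h=d] R))))) → 1
  γ[b; COUNT(*)→c]((σ[e>=3](σ[b=2](T)) − π[b,e](ρ[e/d](ρ[b/h]((S ⋈[h=d] R)))))) → 1
  T → 4
  ρ[g/b](T) → 4
  (γ[b; COUNT(*)→c]((σ[e>=3](σ[b=2](T)) − π[b,e](ρ[e/d](ρ[b/h]((S ⋈[h=d] R)))))) ⋈[b=g] ρ[g/b](T)) → 1

== RESULT ==
b | c | g | e
2 | 1 | 2 | 7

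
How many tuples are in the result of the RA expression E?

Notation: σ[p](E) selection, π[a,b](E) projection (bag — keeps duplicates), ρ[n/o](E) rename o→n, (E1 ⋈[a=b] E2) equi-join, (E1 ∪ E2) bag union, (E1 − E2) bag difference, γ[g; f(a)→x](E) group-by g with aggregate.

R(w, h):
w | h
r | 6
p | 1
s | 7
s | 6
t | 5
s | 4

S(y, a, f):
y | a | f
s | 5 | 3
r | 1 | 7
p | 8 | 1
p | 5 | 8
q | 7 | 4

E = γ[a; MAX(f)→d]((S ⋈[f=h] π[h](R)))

Stepwise |·|:
  S → 5
  R → 6
  π[h](R) → 6
  (S ⋈[f=h] π[h](R)) → 3
  γ[a; MAX(f)→d]((S ⋈[f=h] π[h](R))) → 3

|E| = 3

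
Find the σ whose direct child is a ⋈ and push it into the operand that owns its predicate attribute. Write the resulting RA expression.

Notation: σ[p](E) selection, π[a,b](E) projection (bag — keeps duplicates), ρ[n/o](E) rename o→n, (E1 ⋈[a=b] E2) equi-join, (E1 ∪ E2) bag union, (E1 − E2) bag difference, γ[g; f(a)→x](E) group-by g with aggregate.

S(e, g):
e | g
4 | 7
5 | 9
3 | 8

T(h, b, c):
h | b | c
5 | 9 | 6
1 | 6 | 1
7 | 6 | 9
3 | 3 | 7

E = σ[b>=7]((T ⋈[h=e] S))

σ filters on b, owned by the left side.
E' = (σ[b>=7](T) ⋈[h=e] S)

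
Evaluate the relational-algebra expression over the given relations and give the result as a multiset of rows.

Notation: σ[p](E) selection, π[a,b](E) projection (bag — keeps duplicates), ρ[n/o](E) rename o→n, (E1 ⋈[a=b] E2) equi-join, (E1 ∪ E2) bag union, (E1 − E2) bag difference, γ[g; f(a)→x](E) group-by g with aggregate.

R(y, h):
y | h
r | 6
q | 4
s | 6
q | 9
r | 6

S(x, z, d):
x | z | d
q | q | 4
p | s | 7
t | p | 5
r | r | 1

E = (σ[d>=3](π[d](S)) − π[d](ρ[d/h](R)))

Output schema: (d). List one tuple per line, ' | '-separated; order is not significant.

Row counts bottom-up:
  S → 4
  π[d](S) → 4
  σ[d>=3](π[d](S)) → 3
  R → 5
  ρ[d/h](R) → 5
  π[d](ρ[d/h](R)) → 5
  (σ[d>=3](π[d](S)) − π[d](ρ[d/h](R))) → 2

== RESULT ==
d
5
7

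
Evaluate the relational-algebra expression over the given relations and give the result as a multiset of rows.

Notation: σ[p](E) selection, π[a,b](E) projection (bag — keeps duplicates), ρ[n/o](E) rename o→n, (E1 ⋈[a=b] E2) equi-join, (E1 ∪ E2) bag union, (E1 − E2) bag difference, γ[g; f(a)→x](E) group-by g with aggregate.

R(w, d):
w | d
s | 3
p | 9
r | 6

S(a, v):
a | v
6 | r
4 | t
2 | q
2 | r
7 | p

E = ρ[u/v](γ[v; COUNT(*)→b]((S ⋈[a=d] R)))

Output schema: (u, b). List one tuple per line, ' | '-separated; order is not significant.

Subexpression sizes:
  S → 5
  R → 3
  (S ⋈[a=d] R) → 1
  γ[v; COUNT(*)→b]((S ⋈[a=d] R)) → 1
  ρ[u/v](γ[v; COUNT(*)→b]((S ⋈[a=d] R))) → 1

== RESULT ==
u | b
r | 1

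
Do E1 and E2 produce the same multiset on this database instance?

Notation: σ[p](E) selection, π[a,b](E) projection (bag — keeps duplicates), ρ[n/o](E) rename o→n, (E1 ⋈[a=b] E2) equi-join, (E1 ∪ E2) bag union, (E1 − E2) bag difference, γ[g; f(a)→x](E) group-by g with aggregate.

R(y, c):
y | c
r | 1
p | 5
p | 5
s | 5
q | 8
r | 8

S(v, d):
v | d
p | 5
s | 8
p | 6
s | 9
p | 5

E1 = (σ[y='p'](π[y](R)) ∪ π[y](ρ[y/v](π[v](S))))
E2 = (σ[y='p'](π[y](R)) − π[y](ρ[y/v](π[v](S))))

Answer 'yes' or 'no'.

E1 row counts bottom-up:
  R → 6
  π[y](R) → 6
  σ[y='p'](π[y](R)) → 2
  S → 5
  π[v](S) → 5
  ρ[y/v](π[v](S)) → 5
  π[y](ρ[y/v](π[v](S))) → 5
  (σ[y='p'](π[y](R)) ∪ π[y](ρ[y/v](π[v](S)))) → 7
E2 row counts bottom-up:
  R → 6
  π[y](R) → 6
  σ[y='p'](π[y](R)) → 2
  S → 5
  π[v](S) → 5
  ρ[y/v](π[v](S)) → 5
  π[y](ρ[y/v](π[v](S))) → 5
  (σ[y='p'](π[y](R)) − π[y](ρ[y/v](π[v](S)))) → 0

E1 result:
y
p
p
p
p
p
s
s
E2 result:
y
(0 rows)
Witness: ('p',) appears 5× in E1 but 0× in E2.

no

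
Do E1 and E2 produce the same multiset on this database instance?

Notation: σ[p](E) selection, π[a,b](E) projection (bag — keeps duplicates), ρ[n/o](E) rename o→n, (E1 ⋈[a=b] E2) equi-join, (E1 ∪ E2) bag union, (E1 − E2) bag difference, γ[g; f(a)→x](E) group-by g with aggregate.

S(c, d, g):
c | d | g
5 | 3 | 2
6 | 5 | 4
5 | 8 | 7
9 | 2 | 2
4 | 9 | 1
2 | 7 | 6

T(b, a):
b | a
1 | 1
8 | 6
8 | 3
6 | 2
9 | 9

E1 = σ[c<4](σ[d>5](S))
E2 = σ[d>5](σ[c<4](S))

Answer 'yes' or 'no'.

E1 per-node cardinality:
  S → 6
  σ[d>5](S) → 3
  σ[c<4](σ[d>5](S)) → 1
E2 per-node cardinality:
  S → 6
  σ[c<4](S) → 1
  σ[d>5](σ[c<4](S)) → 1

E1 and E2 produce the same multiset:
c | d | g
2 | 7 | 6

yes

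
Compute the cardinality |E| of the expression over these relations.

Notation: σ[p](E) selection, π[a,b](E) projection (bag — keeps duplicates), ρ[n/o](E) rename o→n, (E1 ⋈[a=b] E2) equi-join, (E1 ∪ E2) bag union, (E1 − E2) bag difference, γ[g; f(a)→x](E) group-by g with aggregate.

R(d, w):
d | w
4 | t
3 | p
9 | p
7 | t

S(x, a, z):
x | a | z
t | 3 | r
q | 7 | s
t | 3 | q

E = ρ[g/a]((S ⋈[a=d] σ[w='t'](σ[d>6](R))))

Per-node cardinality:
  S → 3
  R → 4
  σ[d>6](R) → 2
  σ[w='t'](σ[d>6](R)) → 1
  (S ⋈[a=d] σ[w='t'](σ[d>6](R))) → 1
  ρ[g/a]((S ⋈[a=d] σ[w='t'](σ[d>6](R)))) → 1

|E| = 1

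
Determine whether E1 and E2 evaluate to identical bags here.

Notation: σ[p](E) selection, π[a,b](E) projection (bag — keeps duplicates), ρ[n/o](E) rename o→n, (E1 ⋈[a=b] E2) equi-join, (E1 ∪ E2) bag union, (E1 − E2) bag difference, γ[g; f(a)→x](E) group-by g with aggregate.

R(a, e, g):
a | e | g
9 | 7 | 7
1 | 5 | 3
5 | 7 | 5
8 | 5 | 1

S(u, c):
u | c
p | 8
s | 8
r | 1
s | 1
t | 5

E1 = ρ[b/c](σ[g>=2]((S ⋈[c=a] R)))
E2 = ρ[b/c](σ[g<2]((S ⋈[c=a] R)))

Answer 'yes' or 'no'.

E1 row counts bottom-up:
  S → 5
  R → 4
  (S ⋈[c=a] R) → 5
  σ[g>=2]((S ⋈[c=a] R)) → 3
  ρ[b/c](σ[g>=2]((S ⋈[c=a] R))) → 3
E2 row counts bottom-up:
  S → 5
  R → 4
  (S ⋈[c=a] R) → 5
  σ[g<2]((S ⋈[c=a] R)) → 2
  ρ[b/c](σ[g<2]((S ⋈[c=a] R))) → 2

E1 result:
u | b | a | e | g
r | 1 | 1 | 5 | 3
s | 1 | 1 | 5 | 3
t | 5 | 5 | 7 | 5
E2 result:
u | b | a | e | g
p | 8 | 8 | 5 | 1
s | 8 | 8 | 5 | 1
Witness: ('p', 8, 8, 5, 1) appears 0× in E1 but 1× in E2.

no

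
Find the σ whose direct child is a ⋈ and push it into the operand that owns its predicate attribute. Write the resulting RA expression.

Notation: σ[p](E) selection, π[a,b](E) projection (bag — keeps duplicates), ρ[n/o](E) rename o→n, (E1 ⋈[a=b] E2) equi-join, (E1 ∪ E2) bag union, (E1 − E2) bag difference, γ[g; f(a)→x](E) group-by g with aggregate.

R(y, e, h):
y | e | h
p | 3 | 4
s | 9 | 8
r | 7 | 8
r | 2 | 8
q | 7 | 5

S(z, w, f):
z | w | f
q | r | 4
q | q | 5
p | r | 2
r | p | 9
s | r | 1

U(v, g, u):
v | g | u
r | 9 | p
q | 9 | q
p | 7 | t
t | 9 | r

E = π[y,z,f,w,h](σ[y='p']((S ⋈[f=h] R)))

σ filters on y, owned by the right side.
E' = π[y,z,f,w,h]((S ⋈[f=h] σ[y='p'](R)))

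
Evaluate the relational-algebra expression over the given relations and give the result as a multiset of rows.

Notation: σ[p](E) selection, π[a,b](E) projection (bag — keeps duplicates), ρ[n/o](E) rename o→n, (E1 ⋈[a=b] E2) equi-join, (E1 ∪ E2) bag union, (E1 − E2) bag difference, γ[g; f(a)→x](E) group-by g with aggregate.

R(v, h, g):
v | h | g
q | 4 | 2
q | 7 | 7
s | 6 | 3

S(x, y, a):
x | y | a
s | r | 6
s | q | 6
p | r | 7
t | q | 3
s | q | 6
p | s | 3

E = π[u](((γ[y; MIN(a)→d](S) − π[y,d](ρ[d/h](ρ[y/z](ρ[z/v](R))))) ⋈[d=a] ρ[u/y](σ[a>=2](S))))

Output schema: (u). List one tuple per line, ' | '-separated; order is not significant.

Subexpression sizes:
  S → 6
  γ[y; MIN(a)→d](S) → 3
  R → 3
  ρ[z/v](R) → 3
  ρ[y/z](ρ[z/v](R)) → 3
  ρ[d/h](ρ[y/z](ρ[z/v](R))) → 3
  π[y,d](ρ[d/h](ρ[y/z](ρ[z/v](R)))) → 3
  (γ[y; MIN(a)→d](S) − π[y,d](ρ[d/h](ρ[y/z](ρ[z/v](R))))) → 3
  S → 6
  σ[a>=2](S) → 6
  ρ[u/y](σ[a>=2](S)) → 6
  ((γ[y; MIN(a)→d](S) − π[y,d](ρ[d/h](ρ[y/z](ρ[z/v](R))))) ⋈[d=a] ρ[u/y](σ[a>=2](S))) → 7
  π[u](((γ[y; MIN(a)→d](S) − π[y,d](ρ[d/h](ρ[y/z](ρ[z/v](R))))) ⋈[d=a] ρ[u/y](σ[a>=2](S)))) → 7

== RESULT ==
u
q
q
q
q
r
s
s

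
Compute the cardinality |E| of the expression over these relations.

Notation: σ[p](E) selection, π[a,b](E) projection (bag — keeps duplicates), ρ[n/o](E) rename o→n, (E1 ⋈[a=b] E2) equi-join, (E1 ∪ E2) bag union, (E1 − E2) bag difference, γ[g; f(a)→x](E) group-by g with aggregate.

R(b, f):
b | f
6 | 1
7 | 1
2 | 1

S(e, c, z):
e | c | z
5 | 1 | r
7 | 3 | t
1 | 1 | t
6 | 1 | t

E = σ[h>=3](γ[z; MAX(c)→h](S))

Subexpression sizes:
  S → 4
  γ[z; MAX(c)→h](S) → 2
  σ[h>=3](γ[z; MAX(c)→h](S)) → 1

|E| = 1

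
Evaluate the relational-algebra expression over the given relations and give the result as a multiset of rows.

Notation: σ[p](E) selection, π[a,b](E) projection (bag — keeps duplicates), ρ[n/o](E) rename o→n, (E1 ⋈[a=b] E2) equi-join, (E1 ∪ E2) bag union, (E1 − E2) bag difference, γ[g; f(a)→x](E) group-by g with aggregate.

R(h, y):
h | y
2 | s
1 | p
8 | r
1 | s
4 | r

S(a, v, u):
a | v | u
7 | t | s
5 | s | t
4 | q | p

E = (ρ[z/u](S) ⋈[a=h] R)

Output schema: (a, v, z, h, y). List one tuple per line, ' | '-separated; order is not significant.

Subexpression sizes:
  S → 3
  ρ[z/u](S) → 3
  R → 5
  (ρ[z/u](S) ⋈[a=h] R) → 1

== RESULT ==
a | v | z | h | y
4 | q | p | 4 | r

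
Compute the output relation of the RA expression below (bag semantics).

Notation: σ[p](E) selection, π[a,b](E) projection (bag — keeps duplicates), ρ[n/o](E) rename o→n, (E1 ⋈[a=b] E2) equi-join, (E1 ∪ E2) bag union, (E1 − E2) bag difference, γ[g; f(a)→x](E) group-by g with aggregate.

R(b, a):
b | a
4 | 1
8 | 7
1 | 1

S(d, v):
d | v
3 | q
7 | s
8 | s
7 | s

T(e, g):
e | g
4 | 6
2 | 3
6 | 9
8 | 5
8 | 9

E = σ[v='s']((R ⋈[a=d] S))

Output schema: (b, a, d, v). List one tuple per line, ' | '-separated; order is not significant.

Stepwise |·|:
  R → 3
  S → 4
  (R ⋈[a=d] S) → 2
  σ[v='s']((R ⋈[a=d] S)) → 2

== RESULT ==
b | a | d | v
8 | 7 | 7 | s
8 | 7 | 7 | s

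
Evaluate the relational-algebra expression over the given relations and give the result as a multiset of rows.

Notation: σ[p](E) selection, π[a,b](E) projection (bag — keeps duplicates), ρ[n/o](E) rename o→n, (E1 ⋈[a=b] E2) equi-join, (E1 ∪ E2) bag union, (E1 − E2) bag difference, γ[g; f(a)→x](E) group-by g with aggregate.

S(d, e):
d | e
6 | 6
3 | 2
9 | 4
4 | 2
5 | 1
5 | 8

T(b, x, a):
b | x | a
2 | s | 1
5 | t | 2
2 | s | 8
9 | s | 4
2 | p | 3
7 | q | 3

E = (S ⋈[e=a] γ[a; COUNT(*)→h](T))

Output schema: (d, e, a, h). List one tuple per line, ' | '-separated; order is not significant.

Stepwise |·|:
  S → 6
  T → 6
  γ[a; COUNT(*)→h](T) → 5
  (S ⋈[e=a] γ[a; COUNT(*)→h](T)) → 5

== RESULT ==
d | e | a | h
3 | 2 | 2 | 1
4 | 2 | 2 | 1
5 | 1 | 1 | 1
5 | 8 | 8 | 1
9 | 4 | 4 | 1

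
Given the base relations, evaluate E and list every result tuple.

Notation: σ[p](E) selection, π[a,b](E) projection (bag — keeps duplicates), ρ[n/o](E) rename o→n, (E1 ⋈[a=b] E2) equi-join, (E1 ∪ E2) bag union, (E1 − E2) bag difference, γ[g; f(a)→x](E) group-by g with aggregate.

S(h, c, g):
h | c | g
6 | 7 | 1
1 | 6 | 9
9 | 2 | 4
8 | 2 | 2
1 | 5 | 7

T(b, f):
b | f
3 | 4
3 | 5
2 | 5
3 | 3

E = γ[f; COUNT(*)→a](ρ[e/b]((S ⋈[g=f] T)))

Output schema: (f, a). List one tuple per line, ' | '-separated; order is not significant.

Subexpression sizes:
  S → 5
  T → 4
  (S ⋈[g=f] T) → 1
  ρ[e/b]((S ⋈[g=f] T)) → 1
  γ[f; COUNT(*)→a](ρ[e/b]((S ⋈[g=f] T))) → 1

== RESULT ==
f | a
4 | 1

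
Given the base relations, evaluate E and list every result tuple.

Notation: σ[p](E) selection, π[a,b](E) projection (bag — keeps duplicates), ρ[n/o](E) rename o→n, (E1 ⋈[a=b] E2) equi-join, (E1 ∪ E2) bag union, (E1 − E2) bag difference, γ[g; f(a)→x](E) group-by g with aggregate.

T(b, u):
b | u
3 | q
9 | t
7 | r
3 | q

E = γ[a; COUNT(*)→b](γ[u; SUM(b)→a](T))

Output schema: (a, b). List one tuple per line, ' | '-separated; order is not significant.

Row counts bottom-up:
  T → 4
  γ[u; SUM(b)→a](T) → 3
  γ[a; COUNT(*)→b](γ[u; SUM(b)→a](T)) → 3

== RESULT ==
a | b
6 | 1
7 | 1
9 | 1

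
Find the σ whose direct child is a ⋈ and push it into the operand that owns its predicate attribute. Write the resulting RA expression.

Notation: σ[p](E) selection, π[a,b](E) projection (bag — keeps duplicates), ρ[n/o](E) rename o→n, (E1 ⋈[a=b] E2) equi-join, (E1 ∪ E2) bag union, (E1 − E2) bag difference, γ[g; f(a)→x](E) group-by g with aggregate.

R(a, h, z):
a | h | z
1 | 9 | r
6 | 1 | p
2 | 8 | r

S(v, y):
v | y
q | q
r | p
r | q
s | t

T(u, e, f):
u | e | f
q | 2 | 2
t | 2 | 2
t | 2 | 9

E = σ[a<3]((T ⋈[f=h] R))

σ filters on a, owned by the right side.
E' = (T ⋈[f=h] σ[a<3](R))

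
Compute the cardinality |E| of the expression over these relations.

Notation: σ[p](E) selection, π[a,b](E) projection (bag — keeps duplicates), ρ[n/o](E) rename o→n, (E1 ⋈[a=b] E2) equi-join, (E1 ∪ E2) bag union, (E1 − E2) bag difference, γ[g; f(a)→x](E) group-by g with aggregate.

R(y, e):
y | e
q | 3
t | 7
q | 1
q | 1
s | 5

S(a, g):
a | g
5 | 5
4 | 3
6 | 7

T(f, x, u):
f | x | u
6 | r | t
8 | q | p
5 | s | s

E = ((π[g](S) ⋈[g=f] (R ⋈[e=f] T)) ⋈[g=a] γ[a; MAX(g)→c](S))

Per-node cardinality:
  S → 3
  π[g](S) → 3
  R → 5
  T → 3
  (R ⋈[e=f] T) → 1
  (π[g](S) ⋈[g=f] (R ⋈[e=f] T)) → 1
  S → 3
  γ[a; MAX(g)→c](S) → 3
  ((π[g](S) ⋈[g=f] (R ⋈[e=f] T)) ⋈[g=a] γ[a; MAX(g)→c](S)) → 1

|E| = 1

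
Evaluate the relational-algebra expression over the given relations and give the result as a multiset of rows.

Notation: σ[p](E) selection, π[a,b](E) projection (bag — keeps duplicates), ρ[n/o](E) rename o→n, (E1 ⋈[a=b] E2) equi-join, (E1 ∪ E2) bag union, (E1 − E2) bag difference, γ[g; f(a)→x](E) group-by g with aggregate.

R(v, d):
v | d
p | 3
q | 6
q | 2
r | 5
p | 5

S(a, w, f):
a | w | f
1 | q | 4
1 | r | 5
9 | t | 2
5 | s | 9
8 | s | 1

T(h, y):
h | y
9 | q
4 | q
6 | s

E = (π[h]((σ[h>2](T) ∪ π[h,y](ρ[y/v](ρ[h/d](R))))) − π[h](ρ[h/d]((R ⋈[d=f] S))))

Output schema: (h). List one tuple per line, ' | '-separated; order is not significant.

Subexpression sizes:
  T → 3
  σ[h>2](T) → 3
  R → 5
  ρ[h/d](R) → 5
  ρ[y/v](ρ[h/d](R)) → 5
  π[h,y](ρ[y/v](ρ[h/d](R))) → 5
  (σ[h>2](T) ∪ π[h,y](ρ[y/v](ρ[h/d](R)))) → 8
  π[h]((σ[h>2](T) ∪ π[h,y](ρ[y/v](ρ[h/d](R))))) → 8
  R → 5
  S → 5
  (R ⋈[d=f] S) → 3
  ρ[h/d]((R ⋈[d=f] S)) → 3
  π[h](ρ[h/d]((R ⋈[d=f] S))) → 3
  (π[h]((σ[h>2](T) ∪ π[h,y](ρ[y/v](ρ[h/d](R))))) − π[h](ρ[h/d]((R ⋈[d=f] S)))) → 5

== RESULT ==
h
3
4
6
6
9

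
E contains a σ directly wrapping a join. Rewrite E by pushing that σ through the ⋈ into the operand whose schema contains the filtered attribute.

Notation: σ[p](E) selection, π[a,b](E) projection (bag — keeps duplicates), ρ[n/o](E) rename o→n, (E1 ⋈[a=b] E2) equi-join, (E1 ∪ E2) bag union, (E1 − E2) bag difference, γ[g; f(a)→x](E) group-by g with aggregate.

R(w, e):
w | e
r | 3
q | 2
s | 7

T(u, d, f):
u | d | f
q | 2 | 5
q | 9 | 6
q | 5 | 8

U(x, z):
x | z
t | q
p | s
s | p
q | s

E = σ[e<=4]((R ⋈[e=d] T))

σ filters on e, owned by the left side.
E' = (σ[e<=4](R) ⋈[e=d] T)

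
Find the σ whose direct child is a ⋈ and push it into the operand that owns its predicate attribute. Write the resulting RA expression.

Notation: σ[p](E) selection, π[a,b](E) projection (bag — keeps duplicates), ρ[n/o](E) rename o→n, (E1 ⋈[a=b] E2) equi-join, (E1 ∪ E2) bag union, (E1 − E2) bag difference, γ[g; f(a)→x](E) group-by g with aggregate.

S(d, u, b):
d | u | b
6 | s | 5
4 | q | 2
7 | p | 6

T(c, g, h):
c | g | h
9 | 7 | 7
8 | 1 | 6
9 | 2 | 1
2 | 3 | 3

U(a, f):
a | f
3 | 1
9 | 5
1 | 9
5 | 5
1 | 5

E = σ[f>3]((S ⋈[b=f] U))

σ filters on f, owned by the right side.
E' = (S ⋈[b=f] σ[f>3](U))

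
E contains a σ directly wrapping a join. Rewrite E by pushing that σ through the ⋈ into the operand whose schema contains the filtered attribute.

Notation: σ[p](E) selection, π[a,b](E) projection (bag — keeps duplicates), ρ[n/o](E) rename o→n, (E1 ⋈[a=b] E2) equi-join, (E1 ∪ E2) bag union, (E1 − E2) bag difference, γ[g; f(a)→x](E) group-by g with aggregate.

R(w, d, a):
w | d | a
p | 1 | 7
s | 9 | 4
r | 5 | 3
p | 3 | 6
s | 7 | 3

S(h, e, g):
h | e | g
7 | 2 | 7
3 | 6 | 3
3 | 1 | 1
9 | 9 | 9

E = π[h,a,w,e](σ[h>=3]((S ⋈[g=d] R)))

σ filters on h, owned by the left side.
E' = π[h,a,w,e]((σ[h>=3](S) ⋈[g=d] R))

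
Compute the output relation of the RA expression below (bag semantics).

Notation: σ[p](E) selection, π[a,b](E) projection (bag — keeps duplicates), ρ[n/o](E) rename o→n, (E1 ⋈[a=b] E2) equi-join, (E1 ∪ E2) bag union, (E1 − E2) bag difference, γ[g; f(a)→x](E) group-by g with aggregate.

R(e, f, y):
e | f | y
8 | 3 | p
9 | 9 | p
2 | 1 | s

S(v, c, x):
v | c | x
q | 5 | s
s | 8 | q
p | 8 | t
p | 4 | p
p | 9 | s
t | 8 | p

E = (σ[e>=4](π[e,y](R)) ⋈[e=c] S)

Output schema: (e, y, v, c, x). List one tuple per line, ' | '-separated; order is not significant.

Per-node cardinality:
  R → 3
  π[e,y](R) → 3
  σ[e>=4](π[e,y](R)) → 2
  S → 6
  (σ[e>=4](π[e,y](R)) ⋈[e=c] S) → 4

== RESULT ==
e | y | v | c | x
8 | p | p | 8 | t
8 | p | s | 8 | q
8 | p | t | 8 | p
9 | p | p | 9 | s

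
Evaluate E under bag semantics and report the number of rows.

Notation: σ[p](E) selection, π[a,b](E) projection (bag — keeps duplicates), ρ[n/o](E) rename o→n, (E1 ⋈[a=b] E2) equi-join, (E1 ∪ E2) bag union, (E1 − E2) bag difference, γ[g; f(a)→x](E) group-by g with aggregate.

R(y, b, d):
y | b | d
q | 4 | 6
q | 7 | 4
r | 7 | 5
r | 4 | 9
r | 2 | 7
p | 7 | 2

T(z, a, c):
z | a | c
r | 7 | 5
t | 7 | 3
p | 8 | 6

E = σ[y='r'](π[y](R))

Row counts bottom-up:
  R → 6
  π[y](R) → 6
  σ[y='r'](π[y](R)) → 3

|E| = 3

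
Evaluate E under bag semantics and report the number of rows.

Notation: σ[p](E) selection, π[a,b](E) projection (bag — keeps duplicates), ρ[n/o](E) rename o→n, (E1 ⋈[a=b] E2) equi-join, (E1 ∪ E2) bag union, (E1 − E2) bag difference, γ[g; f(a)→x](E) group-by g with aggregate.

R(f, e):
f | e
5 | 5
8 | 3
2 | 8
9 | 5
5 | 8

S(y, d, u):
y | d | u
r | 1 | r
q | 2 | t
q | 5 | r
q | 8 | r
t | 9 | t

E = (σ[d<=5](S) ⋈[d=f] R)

Subexpression sizes:
  S → 5
  σ[d<=5](S) → 3
  R → 5
  (σ[d<=5](S) ⋈[d=f] R) → 3

|E| = 3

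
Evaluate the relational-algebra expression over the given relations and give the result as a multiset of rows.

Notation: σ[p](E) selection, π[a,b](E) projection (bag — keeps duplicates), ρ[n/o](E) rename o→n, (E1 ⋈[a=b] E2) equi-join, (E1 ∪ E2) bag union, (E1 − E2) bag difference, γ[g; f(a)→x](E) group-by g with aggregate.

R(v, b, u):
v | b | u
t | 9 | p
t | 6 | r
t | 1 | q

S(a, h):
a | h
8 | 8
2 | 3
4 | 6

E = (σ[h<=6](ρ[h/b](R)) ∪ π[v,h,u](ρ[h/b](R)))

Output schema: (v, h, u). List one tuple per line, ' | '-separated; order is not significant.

Stepwise |·|:
  R → 3
  ρ[h/b](R) → 3
  σ[h<=6](ρ[h/b](R)) → 2
  R → 3
  ρ[h/b](R) → 3
  π[v,h,u](ρ[h/b](R)) → 3
  (σ[h<=6](ρ[h/b](R)) ∪ π[v,h,u](ρ[h/b](R))) → 5

== RESULT ==
v | h | u
t | 1 | q
t | 1 | q
t | 6 | r
t | 6 | r
t | 9 | p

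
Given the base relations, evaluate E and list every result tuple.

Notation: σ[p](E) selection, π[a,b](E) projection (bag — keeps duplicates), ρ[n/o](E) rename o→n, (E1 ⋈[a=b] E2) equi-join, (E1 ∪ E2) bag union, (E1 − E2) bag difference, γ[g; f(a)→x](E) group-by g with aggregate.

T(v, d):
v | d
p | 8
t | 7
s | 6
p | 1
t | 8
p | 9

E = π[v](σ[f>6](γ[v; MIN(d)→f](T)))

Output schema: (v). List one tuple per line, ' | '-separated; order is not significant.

Stepwise |·|:
  T → 6
  γ[v; MIN(d)→f](T) → 3
  σ[f>6](γ[v; MIN(d)→f](T)) → 1
  π[v](σ[f>6](γ[v; MIN(d)→f](T))) → 1

== RESULT ==
v
t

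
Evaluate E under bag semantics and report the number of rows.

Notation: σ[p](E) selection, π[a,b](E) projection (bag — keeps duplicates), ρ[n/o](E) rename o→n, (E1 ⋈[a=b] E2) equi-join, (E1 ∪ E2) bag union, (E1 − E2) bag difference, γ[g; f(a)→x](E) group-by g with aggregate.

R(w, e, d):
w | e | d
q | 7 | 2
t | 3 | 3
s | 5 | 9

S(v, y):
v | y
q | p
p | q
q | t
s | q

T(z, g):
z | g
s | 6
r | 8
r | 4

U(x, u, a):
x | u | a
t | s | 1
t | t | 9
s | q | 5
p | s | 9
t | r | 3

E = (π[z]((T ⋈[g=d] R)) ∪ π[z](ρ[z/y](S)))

Stepwise |·|:
  T → 3
  R → 3
  (T ⋈[g=d] R) → 0
  π[z]((T ⋈[g=d] R)) → 0
  S → 4
  ρ[z/y](S) → 4
  π[z](ρ[z/y](S)) → 4
  (π[z]((T ⋈[g=d] R)) ∪ π[z](ρ[z/y](S))) → 4

|E| = 4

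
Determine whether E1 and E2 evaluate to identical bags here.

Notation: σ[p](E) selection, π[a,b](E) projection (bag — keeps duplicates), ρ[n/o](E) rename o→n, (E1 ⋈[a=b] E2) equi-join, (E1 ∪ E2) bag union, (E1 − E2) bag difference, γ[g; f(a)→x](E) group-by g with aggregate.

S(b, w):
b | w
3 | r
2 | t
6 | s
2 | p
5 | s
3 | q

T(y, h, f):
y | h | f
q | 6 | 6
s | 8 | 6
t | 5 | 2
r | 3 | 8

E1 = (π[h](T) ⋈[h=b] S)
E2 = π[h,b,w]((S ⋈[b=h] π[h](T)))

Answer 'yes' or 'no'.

E1 row counts bottom-up:
  T → 4
  π[h](T) → 4
  S → 6
  (π[h](T) ⋈[h=b] S) → 4
E2 row counts bottom-up:
  S → 6
  T → 4
  π[h](T) → 4
  (S ⋈[b=h] π[h](T)) → 4
  π[h,b,w]((S ⋈[b=h] π[h](T))) → 4

E1 and E2 produce the same multiset:
h | b | w
3 | 3 | q
3 | 3 | r
5 | 5 | s
6 | 6 | s

yes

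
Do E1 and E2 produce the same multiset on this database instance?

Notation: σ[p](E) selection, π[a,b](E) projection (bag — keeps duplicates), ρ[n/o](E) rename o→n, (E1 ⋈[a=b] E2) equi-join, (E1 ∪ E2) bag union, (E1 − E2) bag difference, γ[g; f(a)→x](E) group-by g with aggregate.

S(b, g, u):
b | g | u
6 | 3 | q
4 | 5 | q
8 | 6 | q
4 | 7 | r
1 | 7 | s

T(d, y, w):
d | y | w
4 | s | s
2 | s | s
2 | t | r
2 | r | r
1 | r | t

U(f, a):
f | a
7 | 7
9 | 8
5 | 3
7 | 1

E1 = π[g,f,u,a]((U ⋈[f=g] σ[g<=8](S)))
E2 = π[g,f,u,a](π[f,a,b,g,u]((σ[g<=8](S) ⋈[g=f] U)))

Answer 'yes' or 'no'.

E1 subexpression sizes:
  U → 4
  S → 5
  σ[g<=8](S) → 5
  (U ⋈[f=g] σ[g<=8](S)) → 5
  π[g,f,u,a]((U ⋈[f=g] σ[g<=8](S))) → 5
E2 subexpression sizes:
  S → 5
  σ[g<=8](S) → 5
  U → 4
  (σ[g<=8](S) ⋈[g=f] U) → 5
  π[f,a,b,g,u]((σ[g<=8](S) ⋈[g=f] U)) → 5
  π[g,f,u,a](π[f,a,b,g,u]((σ[g<=8](S) ⋈[g=f] U))) → 5

E1 and E2 produce the same multiset:
g | f | u | a
5 | 5 | q | 3
7 | 7 | r | 1
7 | 7 | r | 7
7 | 7 | s | 1
7 | 7 | s | 7

yes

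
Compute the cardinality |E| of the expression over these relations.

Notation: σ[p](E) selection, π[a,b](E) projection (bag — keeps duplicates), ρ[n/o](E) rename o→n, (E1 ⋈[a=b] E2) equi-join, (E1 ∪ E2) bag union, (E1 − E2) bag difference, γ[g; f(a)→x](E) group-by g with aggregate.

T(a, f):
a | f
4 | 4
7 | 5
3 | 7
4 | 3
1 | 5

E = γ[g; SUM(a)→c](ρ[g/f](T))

Subexpression sizes:
  T → 5
  ρ[g/f](T) → 5
  γ[g; SUM(a)→c](ρ[g/f](T)) → 4

|E| = 4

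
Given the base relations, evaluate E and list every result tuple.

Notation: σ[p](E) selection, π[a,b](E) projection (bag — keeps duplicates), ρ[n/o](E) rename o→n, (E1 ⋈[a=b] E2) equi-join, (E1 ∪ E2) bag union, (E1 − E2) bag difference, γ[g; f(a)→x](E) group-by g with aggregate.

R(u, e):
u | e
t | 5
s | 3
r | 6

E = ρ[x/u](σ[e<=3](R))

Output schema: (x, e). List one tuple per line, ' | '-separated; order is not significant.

Stepwise |·|:
  R → 3
  σ[e<=3](R) → 1
  ρ[x/u](σ[e<=3](R)) → 1

== RESULT ==
x | e
s | 3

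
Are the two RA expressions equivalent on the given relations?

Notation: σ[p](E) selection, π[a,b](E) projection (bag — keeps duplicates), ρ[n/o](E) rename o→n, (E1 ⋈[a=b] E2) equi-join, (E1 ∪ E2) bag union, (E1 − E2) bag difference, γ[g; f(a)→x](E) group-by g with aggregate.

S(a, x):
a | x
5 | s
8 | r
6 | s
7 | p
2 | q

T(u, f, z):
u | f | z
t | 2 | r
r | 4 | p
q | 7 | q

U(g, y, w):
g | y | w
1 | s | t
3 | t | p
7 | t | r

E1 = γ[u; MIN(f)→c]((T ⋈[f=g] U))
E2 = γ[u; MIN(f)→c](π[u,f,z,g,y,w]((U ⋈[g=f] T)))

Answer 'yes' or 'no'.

E1 per-node cardinality:
  T → 3
  U → 3
  (T ⋈[f=g] U) → 1
  γ[u; MIN(f)→c]((T ⋈[f=g] U)) → 1
E2 per-node cardinality:
  U → 3
  T → 3
  (U ⋈[g=f] T) → 1
  π[u,f,z,g,y,w]((U ⋈[g=f] T)) → 1
  γ[u; MIN(f)→c](π[u,f,z,g,y,w]((U ⋈[g=f] T))) → 1

E1 and E2 produce the same multiset:
u | c
q | 7

yes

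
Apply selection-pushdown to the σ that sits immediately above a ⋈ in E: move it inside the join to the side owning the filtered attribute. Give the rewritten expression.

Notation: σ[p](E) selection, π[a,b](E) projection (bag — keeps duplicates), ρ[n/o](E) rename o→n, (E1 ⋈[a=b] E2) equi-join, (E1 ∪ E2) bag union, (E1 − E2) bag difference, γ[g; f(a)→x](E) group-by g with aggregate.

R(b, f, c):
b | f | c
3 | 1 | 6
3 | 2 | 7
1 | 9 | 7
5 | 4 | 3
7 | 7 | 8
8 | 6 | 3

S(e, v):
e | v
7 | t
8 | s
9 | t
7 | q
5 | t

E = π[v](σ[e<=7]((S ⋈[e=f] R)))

σ filters on e, owned by the left side.
E' = π[v]((σ[e<=7](S) ⋈[e=f] R))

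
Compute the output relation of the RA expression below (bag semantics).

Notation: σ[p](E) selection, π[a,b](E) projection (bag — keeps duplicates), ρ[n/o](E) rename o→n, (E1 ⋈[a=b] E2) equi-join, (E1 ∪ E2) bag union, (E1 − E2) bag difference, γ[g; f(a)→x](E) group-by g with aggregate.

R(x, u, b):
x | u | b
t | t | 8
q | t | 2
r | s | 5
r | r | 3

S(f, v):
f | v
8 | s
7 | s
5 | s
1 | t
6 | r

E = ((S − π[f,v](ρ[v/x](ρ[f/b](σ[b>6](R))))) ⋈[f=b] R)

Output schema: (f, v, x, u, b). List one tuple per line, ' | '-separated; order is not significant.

Subexpression sizes:
  S → 5
  R → 4
  σ[b>6](R) → 1
  ρ[f/b](σ[b>6](R)) → 1
  ρ[v/x](ρ[f/b](σ[b>6](R))) → 1
  π[f,v](ρ[v/x](ρ[f/b](σ[b>6](R)))) → 1
  (S − π[f,v](ρ[v/x](ρ[f/b](σ[b>6](R))))) → 5
  R → 4
  ((S − π[f,v](ρ[v/x](ρ[f/b](σ[b>6](R))))) ⋈[f=b] R) → 2

== RESULT ==
f | v | x | u | b
5 | s | r | s | 5
8 | s | t | t | 8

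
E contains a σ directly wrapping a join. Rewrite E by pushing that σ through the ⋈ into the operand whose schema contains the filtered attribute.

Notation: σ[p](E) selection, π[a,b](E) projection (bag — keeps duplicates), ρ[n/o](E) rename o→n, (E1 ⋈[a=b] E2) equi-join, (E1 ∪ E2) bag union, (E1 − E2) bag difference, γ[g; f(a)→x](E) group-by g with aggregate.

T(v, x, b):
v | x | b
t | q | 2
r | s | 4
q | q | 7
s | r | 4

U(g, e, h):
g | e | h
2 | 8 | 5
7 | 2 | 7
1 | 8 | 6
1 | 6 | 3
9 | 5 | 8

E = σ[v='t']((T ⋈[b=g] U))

σ filters on v, owned by the left side.
E' = (σ[v='t'](T) ⋈[b=g] U)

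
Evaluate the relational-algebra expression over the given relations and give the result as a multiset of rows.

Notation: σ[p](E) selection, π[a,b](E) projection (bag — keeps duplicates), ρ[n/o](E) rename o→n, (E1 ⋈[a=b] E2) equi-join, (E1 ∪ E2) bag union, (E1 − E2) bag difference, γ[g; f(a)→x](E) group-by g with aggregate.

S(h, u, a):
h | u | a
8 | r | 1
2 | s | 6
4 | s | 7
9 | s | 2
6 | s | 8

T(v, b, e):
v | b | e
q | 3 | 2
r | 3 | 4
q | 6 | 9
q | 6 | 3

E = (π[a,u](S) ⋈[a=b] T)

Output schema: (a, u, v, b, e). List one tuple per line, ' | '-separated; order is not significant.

Row counts bottom-up:
  S → 5
  π[a,u](S) → 5
  T → 4
  (π[a,u](S) ⋈[a=b] T) → 2

== RESULT ==
a | u | v | b | e
6 | s | q | 6 | 3
6 | s | q | 6 | 9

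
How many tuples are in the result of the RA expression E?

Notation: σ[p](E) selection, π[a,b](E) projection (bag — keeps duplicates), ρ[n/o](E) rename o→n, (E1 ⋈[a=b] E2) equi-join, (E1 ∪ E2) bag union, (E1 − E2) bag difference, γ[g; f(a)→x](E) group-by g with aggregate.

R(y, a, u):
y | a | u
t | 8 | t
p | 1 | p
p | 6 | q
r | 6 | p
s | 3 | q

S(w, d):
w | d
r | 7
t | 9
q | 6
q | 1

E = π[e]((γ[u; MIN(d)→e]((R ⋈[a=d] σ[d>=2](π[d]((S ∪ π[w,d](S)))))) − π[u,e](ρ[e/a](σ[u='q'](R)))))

Stepwise |·|:
  R → 5
  S → 4
  S → 4
  π[w,d](S) → 4
  (S ∪ π[w,d](S)) → 8
  π[d]((S ∪ π[w,d](S))) → 8
  σ[d>=2](π[d]((S ∪ π[w,d](S)))) → 6
  (R ⋈[a=d] σ[d>=2](π[d]((S ∪ π[w,d](S))))) → 4
  γ[u; MIN(d)→e]((R ⋈[a=d] σ[d>=2](π[d]((S ∪ π[w,d](S)))))) → 2
  R → 5
  σ[u='q'](R) → 2
  ρ[e/a](σ[u='q'](R)) → 2
  π[u,e](ρ[e/a](σ[u='q'](R))) → 2
  (γ[u; MIN(d)→e]((R ⋈[a=d] σ[d>=2](π[d]((S ∪ π[w,d](S)))))) − π[u,e](ρ[e/a](σ[u='q'](R)))) → 1
  π[e]((γ[u; MIN(d)→e]((R ⋈[a=d] σ[d>=2](π[d]((S ∪ π[w,d](S)))))) − π[u,e](ρ[e/a](σ[u='q'](R))))) → 1

|E| = 1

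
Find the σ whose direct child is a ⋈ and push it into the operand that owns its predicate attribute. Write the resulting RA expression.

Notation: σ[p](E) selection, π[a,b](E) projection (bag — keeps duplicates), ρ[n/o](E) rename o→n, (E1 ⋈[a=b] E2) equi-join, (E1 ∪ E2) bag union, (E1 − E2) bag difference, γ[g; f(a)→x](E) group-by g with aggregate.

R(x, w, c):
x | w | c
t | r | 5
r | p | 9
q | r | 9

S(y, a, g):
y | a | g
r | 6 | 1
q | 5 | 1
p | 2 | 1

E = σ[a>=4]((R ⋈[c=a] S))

σ filters on a, owned by the right side.
E' = (R ⋈[c=a] σ[a>=4](S))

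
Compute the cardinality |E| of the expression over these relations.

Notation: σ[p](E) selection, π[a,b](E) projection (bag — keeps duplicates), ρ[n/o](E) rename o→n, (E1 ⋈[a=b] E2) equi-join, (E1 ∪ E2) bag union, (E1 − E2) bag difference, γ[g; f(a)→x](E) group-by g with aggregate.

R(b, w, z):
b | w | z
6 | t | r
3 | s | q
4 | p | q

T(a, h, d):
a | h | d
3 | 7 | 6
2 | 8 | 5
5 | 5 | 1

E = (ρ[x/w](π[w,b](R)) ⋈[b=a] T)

Subexpression sizes:
  R → 3
  π[w,b](R) → 3
  ρ[x/w](π[w,b](R)) → 3
  T → 3
  (ρ[x/w](π[w,b](R)) ⋈[b=a] T) → 1

|E| = 1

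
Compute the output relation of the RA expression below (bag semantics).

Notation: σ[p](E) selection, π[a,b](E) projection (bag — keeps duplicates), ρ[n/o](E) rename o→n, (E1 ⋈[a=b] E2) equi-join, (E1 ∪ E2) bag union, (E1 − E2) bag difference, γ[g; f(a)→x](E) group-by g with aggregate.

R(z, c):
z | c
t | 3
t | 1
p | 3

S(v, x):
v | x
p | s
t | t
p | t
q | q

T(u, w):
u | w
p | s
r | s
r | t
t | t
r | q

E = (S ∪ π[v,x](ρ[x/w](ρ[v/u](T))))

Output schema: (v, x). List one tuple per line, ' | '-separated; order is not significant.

Stepwise |·|:
  S → 4
  T → 5
  ρ[v/u](T) → 5
  ρ[x/w](ρ[v/u](T)) → 5
  π[v,x](ρ[x/w](ρ[v/u](T))) → 5
  (S ∪ π[v,x](ρ[x/w](ρ[v/u](T)))) → 9

== RESULT ==
v | x
p | s
p | s
p | t
q | q
r | q
r | s
r | t
t | t
t | t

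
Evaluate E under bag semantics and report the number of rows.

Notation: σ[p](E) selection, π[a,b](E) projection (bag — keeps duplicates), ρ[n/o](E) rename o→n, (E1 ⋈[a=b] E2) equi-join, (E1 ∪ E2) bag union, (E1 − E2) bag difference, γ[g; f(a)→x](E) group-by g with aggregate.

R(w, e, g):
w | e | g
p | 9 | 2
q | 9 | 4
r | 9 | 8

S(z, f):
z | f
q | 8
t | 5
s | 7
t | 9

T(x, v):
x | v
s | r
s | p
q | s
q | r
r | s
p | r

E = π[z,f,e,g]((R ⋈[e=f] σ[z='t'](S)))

Row counts bottom-up:
  R → 3
  S → 4
  σ[z='t'](S) → 2
  (R ⋈[e=f] σ[z='t'](S)) → 3
  π[z,f,e,g]((R ⋈[e=f] σ[z='t'](S))) → 3

|E| = 3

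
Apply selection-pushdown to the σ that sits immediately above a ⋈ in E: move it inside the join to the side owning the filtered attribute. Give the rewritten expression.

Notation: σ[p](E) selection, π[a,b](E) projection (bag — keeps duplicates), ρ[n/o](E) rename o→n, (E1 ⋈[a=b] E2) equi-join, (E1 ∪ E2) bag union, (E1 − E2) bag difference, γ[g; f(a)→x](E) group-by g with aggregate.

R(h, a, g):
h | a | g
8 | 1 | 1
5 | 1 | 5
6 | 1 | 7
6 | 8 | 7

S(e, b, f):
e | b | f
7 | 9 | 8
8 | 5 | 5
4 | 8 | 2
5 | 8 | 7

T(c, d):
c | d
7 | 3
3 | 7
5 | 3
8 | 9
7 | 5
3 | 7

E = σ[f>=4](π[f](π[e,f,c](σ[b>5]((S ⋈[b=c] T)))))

σ filters on b, owned by the left side.
E' = σ[f>=4](π[f](π[e,f,c]((σ[b>5](S) ⋈[b=c] T))))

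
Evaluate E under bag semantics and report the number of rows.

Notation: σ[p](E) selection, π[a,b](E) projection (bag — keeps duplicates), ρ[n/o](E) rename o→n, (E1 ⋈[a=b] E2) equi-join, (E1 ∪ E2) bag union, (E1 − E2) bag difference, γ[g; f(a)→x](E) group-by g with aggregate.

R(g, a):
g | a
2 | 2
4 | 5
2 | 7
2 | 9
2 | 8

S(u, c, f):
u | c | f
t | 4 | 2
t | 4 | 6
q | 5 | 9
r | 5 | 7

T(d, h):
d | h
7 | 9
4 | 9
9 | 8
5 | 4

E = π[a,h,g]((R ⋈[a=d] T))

Row counts bottom-up:
  R → 5
  T → 4
  (R ⋈[a=d] T) → 3
  π[a,h,g]((R ⋈[a=d] T)) → 3

|E| = 3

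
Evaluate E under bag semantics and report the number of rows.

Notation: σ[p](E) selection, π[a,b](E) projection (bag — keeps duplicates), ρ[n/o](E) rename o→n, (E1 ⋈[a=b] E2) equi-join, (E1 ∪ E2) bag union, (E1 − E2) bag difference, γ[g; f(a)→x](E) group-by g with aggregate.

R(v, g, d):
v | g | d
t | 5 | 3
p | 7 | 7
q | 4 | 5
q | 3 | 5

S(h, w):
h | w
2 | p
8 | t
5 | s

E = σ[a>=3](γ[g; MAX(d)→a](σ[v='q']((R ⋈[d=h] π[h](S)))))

Per-node cardinality:
  R → 4
  S → 3
  π[h](S) → 3
  (R ⋈[d=h] π[h](S)) → 2
  σ[v='q']((R ⋈[d=h] π[h](S))) → 2
  γ[g; MAX(d)→a](σ[v='q']((R ⋈[d=h] π[h](S)))) → 2
  σ[a>=3](γ[g; MAX(d)→a](σ[v='q']((R ⋈[d=h] π[h](S))))) → 2

|E| = 2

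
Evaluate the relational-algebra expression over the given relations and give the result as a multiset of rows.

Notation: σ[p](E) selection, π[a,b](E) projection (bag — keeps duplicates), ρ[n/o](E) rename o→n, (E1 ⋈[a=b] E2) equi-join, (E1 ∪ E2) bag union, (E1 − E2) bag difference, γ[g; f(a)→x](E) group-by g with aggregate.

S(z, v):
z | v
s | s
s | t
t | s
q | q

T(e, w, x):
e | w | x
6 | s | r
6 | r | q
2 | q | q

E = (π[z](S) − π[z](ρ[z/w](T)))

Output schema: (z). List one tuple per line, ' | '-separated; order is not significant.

Subexpression sizes:
  S → 4
  π[z](S) → 4
  T → 3
  ρ[z/w](T) → 3
  π[z](ρ[z/w](T)) → 3
  (π[z](S) − π[z](ρ[z/w](T))) → 2

== RESULT ==
z
s
t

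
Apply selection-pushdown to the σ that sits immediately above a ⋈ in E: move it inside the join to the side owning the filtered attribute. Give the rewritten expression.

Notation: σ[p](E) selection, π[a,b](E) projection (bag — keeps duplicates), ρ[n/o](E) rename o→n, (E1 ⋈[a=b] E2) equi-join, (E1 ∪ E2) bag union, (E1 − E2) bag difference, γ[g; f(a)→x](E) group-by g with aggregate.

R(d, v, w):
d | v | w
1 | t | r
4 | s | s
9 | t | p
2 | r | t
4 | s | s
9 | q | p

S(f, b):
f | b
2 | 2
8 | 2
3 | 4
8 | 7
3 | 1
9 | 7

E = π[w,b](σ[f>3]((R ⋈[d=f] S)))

σ filters on f, owned by the right side.
E' = π[w,b]((R ⋈[d=f] σ[f>3](S)))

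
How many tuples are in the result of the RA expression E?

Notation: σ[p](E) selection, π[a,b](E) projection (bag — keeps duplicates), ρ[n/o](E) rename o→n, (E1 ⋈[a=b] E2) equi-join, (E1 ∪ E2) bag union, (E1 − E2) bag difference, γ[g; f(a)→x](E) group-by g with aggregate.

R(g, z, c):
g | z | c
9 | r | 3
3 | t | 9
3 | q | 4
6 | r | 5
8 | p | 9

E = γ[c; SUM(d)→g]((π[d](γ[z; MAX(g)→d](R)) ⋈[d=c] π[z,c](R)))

Subexpression sizes:
  R → 5
  γ[z; MAX(g)→d](R) → 4
  π[d](γ[z; MAX(g)→d](R)) → 4
  R → 5
  π[z,c](R) → 5
  (π[d](γ[z; MAX(g)→d](R)) ⋈[d=c] π[z,c](R)) → 4
  γ[c; SUM(d)→g]((π[d](γ[z; MAX(g)→d](R)) ⋈[d=c] π[z,c](R))) → 2

|E| = 2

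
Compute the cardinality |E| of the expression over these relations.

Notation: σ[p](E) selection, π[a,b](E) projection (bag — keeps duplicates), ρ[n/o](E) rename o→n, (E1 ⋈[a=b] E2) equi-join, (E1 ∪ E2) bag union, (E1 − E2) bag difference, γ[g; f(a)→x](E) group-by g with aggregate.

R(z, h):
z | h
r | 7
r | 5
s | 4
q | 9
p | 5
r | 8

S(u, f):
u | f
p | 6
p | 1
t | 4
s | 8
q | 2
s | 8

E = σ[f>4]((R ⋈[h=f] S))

Stepwise |·|:
  R → 6
  S → 6
  (R ⋈[h=f] S) → 3
  σ[f>4]((R ⋈[h=f] S)) → 2

|E| = 2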